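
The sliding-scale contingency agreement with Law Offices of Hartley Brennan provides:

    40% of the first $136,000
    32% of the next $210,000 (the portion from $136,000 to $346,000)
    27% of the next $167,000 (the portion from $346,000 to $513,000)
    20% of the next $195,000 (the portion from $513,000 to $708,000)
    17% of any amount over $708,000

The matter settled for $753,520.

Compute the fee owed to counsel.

First $136,000 at 40% = $54,400.00
Next $210,000 at 32% = $67,200.00
Next $167,000 at 27% = $45,090.00
Next $195,000 at 20% = $39,000.00
Remaining $45,520 at 17% = $7,738.40
Fee: $54,400.00 + $67,200.00 + $45,090.00 + $39,000.00 + $7,738.40 = $213,428.40

$213,428.40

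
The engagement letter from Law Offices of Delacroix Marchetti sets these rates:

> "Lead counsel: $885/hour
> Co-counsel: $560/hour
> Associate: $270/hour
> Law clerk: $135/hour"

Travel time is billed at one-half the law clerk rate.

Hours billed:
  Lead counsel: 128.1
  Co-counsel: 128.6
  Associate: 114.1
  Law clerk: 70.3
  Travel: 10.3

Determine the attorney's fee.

$226,377.25

Lead counsel: 128.1 × $885 = $113,368.50
Co-counsel: 128.6 × $560 = $72,016.00
Associate: 114.1 × $270 = $30,807.00
Law clerk: 70.3 × $135 = $9,490.50
Subtotal: $113,368.50 + $72,016.00 + $30,807.00 + $9,490.50 = $225,682.00
Travel: 10.3 × ($135 ÷ 2) = 10.3 × $67.50 = $695.25
Total: $225,682.00 + $695.25 = $226,377.25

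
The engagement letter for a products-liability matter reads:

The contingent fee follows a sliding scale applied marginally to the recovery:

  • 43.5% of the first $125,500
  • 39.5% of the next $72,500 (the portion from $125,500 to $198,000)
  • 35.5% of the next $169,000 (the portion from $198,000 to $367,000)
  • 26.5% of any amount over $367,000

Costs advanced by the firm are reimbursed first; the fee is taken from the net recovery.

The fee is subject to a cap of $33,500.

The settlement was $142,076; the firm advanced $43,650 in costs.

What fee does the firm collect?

Fee base (net of costs): $142,076 − $43,650 = $98,426
First $98,426 at 43.5% = $42,815.31
$42,815.31 exceeds the $33,500 cap, so the fee is capped at $33,500.00.

$33,500.00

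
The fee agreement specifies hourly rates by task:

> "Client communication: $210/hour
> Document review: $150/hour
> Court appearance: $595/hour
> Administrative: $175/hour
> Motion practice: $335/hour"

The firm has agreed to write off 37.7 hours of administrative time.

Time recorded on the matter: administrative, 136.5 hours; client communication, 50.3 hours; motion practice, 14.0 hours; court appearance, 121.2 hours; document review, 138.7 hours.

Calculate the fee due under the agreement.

$125,462.00

Client communication: 50.3 × $210 = $10,563.00
Document review: 138.7 × $150 = $20,805.00
Court appearance: 121.2 × $595 = $72,114.00
Administrative: 136.5 × $175 = $23,887.50
Motion practice: 14.0 × $335 = $4,690.00
Subtotal: $132,059.50
Write-off: 37.7 × $175 = $6,597.50
Total: $132,059.50 − $6,597.50 = $125,462.00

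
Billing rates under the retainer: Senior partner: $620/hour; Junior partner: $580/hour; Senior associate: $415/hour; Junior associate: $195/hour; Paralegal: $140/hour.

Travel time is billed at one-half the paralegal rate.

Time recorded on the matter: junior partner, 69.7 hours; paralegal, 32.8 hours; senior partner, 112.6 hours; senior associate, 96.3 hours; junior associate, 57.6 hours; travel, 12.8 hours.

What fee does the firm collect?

Senior partner: 112.6 × $620 = $69,812.00
Junior partner: 69.7 × $580 = $40,426.00
Senior associate: 96.3 × $415 = $39,964.50
Junior associate: 57.6 × $195 = $11,232.00
Paralegal: 32.8 × $140 = $4,592.00
Subtotal: $69,812.00 + $40,426.00 + $39,964.50 + $11,232.00 + $4,592.00 = $166,026.50
Travel: 12.8 × ($140 ÷ 2) = 12.8 × $70.00 = $896.00
Total: $166,026.50 + $896.00 = $166,922.50

$166,922.50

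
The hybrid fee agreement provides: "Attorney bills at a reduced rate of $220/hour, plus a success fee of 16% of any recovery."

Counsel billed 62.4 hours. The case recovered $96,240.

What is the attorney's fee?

$29,126.40

Hourly: 62.4 × $220 = $13,728.00
Success fee: 16% of $96,240 = $15,398.40
Total: $13,728.00 + $15,398.40 = $29,126.40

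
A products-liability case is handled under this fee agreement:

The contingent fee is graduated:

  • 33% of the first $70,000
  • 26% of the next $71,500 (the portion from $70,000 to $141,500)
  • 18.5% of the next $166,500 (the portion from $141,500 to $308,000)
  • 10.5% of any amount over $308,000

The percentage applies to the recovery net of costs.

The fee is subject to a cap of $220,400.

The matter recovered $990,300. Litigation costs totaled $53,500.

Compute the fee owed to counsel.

$138,516.50

Fee base (net of costs): $990,300 − $53,500 = $936,800
First $70,000 at 33% = $23,100.00
Next $71,500 at 26% = $18,590.00
Next $166,500 at 18.5% = $30,802.50
Remaining $628,800 at 10.5% = $66,024.00
Fee: $23,100.00 + $18,590.00 + $30,802.50 + $66,024.00 = $138,516.50
$138,516.50 is under the $220,400 cap.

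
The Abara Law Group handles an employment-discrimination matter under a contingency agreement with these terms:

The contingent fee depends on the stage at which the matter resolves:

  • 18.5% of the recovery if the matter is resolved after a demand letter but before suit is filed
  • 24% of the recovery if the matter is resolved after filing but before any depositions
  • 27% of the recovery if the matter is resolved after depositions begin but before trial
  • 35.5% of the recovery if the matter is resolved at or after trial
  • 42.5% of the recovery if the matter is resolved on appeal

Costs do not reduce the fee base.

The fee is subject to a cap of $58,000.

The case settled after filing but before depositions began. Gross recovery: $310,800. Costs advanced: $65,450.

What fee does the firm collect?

Fee base is the gross recovery, $310,800; costs are reimbursed separately.
The matter settled after filing but before depositions began, so the 24% rate applies.
$310,800 × 24% = $74,592.00
$74,592.00 exceeds the $58,000 cap, so the fee is capped at $58,000.00.

$58,000.00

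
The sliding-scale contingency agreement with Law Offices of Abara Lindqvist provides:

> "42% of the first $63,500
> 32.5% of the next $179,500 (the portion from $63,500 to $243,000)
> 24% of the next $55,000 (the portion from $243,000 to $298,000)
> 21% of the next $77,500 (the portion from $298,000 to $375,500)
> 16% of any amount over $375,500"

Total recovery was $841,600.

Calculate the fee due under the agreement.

$189,058.50

First $63,500 at 42% = $26,670.00
Next $179,500 at 32.5% = $58,337.50
Next $55,000 at 24% = $13,200.00
Next $77,500 at 21% = $16,275.00
Remaining $466,100 at 16% = $74,576.00
Fee: $26,670.00 + $58,337.50 + $13,200.00 + $16,275.00 + $74,576.00 = $189,058.50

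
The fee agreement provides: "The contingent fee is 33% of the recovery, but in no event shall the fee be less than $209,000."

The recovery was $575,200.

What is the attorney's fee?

$209,000.00

33% of $575,200 = $189,816.00
That is below the $209,000 minimum, so the minimum applies.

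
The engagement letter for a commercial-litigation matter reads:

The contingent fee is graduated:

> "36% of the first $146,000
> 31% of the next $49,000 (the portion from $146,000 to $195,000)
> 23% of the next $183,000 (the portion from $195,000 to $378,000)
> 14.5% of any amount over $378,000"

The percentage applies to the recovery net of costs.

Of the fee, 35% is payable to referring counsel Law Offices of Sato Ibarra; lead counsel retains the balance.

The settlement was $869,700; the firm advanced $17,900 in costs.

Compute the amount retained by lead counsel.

Fee base (net of costs): $869,700 − $17,900 = $851,800
First $146,000 at 36% = $52,560.00
Next $49,000 at 31% = $15,190.00
Next $183,000 at 23% = $42,090.00
Remaining $473,800 at 14.5% = $68,701.00
Fee: $52,560.00 + $15,190.00 + $42,090.00 + $68,701.00 = $178,541.00
Referral share: 35% of $178,541.00 = $62,489.35; lead counsel retains $178,541.00 − $62,489.35 = $116,051.65.

$116,051.65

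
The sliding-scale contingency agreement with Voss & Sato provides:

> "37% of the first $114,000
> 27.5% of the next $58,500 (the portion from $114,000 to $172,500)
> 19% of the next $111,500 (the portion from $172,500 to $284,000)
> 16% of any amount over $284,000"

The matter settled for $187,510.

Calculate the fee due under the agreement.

First $114,000 at 37% = $42,180.00
Next $58,500 at 27.5% = $16,087.50
Remaining $15,010 at 19% = $2,851.90
Fee: $42,180.00 + $16,087.50 + $2,851.90 = $61,119.40

$61,119.40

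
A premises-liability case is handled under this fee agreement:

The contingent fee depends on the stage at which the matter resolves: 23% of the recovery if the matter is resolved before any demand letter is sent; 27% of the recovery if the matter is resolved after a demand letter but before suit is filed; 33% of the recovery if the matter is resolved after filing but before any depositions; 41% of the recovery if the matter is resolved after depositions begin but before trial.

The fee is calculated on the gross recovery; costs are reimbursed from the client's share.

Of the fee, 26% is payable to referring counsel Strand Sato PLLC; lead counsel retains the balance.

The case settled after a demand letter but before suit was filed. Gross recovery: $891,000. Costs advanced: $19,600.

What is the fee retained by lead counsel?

$178,021.80

Fee base is the gross recovery, $891,000; costs are reimbursed separately.
The matter settled after a demand letter but before suit was filed, so the 27% rate applies.
$891,000 × 27% = $240,570.00
Referral share: 26% of $240,570.00 = $62,548.20; lead counsel retains $240,570.00 − $62,548.20 = $178,021.80.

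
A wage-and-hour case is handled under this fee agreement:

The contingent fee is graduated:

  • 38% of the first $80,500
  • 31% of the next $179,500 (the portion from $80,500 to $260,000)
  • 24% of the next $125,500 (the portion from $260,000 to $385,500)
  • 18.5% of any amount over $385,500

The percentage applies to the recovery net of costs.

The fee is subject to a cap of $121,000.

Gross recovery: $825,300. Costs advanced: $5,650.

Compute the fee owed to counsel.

Fee base (net of costs): $825,300 − $5,650 = $819,650
First $80,500 at 38% = $30,590.00
Next $179,500 at 31% = $55,645.00
Next $125,500 at 24% = $30,120.00
Remaining $434,150 at 18.5% = $80,317.75
Fee: $30,590.00 + $55,645.00 + $30,120.00 + $80,317.75 = $196,672.75
$196,672.75 exceeds the $121,000 cap, so the fee is capped at $121,000.00.

$121,000.00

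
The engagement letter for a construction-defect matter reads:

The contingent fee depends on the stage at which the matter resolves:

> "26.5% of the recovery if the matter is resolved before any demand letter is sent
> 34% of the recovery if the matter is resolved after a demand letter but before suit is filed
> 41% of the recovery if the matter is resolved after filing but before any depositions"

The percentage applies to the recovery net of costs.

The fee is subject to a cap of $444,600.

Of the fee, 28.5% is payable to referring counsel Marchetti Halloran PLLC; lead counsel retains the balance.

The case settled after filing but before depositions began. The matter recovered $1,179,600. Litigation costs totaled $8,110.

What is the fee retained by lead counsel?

$317,889.00

Fee base (net of costs): $1,179,600 − $8,110 = $1,171,490
The matter settled after filing but before depositions began, so the 41% rate applies.
$1,171,490 × 41% = $480,310.90
$480,310.90 exceeds the $444,600 cap, so the fee is capped at $444,600.00.
Referral share: 28.5% of $444,600.00 = $126,711.00; lead counsel retains $444,600.00 − $126,711.00 = $317,889.00.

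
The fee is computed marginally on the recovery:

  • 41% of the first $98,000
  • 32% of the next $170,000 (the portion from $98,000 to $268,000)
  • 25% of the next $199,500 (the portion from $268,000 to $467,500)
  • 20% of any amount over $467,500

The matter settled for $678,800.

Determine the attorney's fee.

$186,715.00

First $98,000 at 41% = $40,180.00
Next $170,000 at 32% = $54,400.00
Next $199,500 at 25% = $49,875.00
Remaining $211,300 at 20% = $42,260.00
Fee: $40,180.00 + $54,400.00 + $49,875.00 + $42,260.00 = $186,715.00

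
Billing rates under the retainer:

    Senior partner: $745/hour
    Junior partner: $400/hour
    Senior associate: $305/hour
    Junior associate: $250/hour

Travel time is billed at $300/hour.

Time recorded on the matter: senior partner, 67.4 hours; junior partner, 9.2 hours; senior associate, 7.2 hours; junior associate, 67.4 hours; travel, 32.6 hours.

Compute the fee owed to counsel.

$82,719.00

Senior partner: 67.4 × $745 = $50,213.00
Junior partner: 9.2 × $400 = $3,680.00
Senior associate: 7.2 × $305 = $2,196.00
Junior associate: 67.4 × $250 = $16,850.00
Subtotal: $50,213.00 + $3,680.00 + $2,196.00 + $16,850.00 = $72,939.00
Travel: 32.6 × $300 = $9,780.00
Total: $72,939.00 + $9,780.00 = $82,719.00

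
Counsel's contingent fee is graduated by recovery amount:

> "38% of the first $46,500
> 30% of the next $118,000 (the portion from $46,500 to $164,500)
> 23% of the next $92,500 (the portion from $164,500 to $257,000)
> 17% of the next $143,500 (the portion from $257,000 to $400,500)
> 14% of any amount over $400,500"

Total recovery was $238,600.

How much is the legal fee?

First $46,500 at 38% = $17,670.00
Next $118,000 at 30% = $35,400.00
Remaining $74,100 at 23% = $17,043.00
Fee: $17,670.00 + $35,400.00 + $17,043.00 = $70,113.00

$70,113.00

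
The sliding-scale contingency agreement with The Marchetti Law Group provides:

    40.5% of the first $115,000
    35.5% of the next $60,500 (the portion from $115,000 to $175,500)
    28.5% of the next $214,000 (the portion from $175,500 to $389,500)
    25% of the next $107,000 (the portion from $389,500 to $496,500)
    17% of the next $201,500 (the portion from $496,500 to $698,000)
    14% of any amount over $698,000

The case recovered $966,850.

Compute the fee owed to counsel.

$227,686.50

First $115,000 at 40.5% = $46,575.00
Next $60,500 at 35.5% = $21,477.50
Next $214,000 at 28.5% = $60,990.00
Next $107,000 at 25% = $26,750.00
Next $201,500 at 17% = $34,255.00
Remaining $268,850 at 14% = $37,639.00
Fee: $46,575.00 + $21,477.50 + $60,990.00 + $26,750.00 + $34,255.00 + $37,639.00 = $227,686.50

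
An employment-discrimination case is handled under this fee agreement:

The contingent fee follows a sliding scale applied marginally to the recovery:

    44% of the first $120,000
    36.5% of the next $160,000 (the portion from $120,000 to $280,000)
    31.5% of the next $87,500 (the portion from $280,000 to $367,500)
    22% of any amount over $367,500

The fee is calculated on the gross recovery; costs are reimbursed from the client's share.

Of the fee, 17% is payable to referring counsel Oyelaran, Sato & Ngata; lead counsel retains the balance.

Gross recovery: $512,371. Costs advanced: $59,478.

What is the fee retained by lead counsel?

Fee base is the gross recovery, $512,371; costs are reimbursed separately.
First $120,000 at 44% = $52,800.00
Next $160,000 at 36.5% = $58,400.00
Next $87,500 at 31.5% = $27,562.50
Remaining $144,871 at 22% = $31,871.62
Fee: $52,800.00 + $58,400.00 + $27,562.50 + $31,871.62 = $170,634.12
Referral share: 17% of $170,634.12 = $29,007.80; lead counsel retains $170,634.12 − $29,007.80 = $141,626.32.

$141,626.32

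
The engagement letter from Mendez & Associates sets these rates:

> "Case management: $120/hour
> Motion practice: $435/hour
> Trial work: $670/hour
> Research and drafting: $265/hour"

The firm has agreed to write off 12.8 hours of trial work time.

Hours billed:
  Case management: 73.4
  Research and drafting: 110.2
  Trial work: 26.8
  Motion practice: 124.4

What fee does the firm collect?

Case management: 73.4 × $120 = $8,808.00
Motion practice: 124.4 × $435 = $54,114.00
Trial work: 26.8 × $670 = $17,956.00
Research and drafting: 110.2 × $265 = $29,203.00
Subtotal: $110,081.00
Write-off: 12.8 × $670 = $8,576.00
Total: $110,081.00 − $8,576.00 = $101,505.00

$101,505.00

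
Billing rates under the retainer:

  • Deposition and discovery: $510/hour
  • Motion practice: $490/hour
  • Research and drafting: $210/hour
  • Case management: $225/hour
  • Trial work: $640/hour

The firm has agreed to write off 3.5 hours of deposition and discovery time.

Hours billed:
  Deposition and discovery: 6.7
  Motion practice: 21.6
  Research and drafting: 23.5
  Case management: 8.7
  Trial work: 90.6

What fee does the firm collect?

Deposition and discovery: 6.7 × $510 = $3,417.00
Motion practice: 21.6 × $490 = $10,584.00
Research and drafting: 23.5 × $210 = $4,935.00
Case management: 8.7 × $225 = $1,957.50
Trial work: 90.6 × $640 = $57,984.00
Subtotal: $78,877.50
Write-off: 3.5 × $510 = $1,785.00
Total: $78,877.50 − $1,785.00 = $77,092.50

$77,092.50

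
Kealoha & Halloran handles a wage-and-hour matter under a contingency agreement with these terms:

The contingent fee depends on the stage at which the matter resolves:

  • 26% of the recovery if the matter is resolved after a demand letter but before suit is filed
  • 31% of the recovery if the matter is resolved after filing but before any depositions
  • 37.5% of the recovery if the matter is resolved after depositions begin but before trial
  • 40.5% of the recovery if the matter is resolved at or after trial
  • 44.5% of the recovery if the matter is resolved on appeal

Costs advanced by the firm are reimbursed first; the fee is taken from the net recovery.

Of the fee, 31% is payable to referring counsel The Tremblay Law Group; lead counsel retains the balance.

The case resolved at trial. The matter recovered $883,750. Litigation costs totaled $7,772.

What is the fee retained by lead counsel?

Fee base (net of costs): $883,750 − $7,772 = $875,978
The matter resolved at trial, so the 40.5% rate applies.
$875,978 × 40.5% = $354,771.09
Referral share: 31% of $354,771.09 = $109,979.04; lead counsel retains $354,771.09 − $109,979.04 = $244,792.05.

$244,792.05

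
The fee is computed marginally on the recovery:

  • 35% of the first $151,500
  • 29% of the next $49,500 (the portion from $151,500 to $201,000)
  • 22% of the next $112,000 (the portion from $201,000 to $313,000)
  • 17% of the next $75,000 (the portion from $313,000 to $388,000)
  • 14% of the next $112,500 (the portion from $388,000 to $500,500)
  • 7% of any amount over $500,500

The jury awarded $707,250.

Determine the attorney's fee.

$134,992.50

First $151,500 at 35% = $53,025.00
Next $49,500 at 29% = $14,355.00
Next $112,000 at 22% = $24,640.00
Next $75,000 at 17% = $12,750.00
Next $112,500 at 14% = $15,750.00
Remaining $206,750 at 7% = $14,472.50
Fee: $53,025.00 + $14,355.00 + $24,640.00 + $12,750.00 + $15,750.00 + $14,472.50 = $134,992.50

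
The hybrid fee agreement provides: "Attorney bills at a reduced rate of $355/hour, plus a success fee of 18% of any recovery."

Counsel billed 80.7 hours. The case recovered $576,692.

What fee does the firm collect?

$132,453.06

Hourly: 80.7 × $355 = $28,648.50
Success fee: 18% of $576,692 = $103,804.56
Total: $28,648.50 + $103,804.56 = $132,453.06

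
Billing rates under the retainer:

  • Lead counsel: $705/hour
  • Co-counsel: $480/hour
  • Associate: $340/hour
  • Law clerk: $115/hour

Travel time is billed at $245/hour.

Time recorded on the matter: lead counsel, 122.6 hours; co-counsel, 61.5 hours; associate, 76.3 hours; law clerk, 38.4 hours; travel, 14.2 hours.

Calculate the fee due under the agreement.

Lead counsel: 122.6 × $705 = $86,433.00
Co-counsel: 61.5 × $480 = $29,520.00
Associate: 76.3 × $340 = $25,942.00
Law clerk: 38.4 × $115 = $4,416.00
Subtotal: $86,433.00 + $29,520.00 + $25,942.00 + $4,416.00 = $146,311.00
Travel: 14.2 × $245 = $3,479.00
Total: $146,311.00 + $3,479.00 = $149,790.00

$149,790.00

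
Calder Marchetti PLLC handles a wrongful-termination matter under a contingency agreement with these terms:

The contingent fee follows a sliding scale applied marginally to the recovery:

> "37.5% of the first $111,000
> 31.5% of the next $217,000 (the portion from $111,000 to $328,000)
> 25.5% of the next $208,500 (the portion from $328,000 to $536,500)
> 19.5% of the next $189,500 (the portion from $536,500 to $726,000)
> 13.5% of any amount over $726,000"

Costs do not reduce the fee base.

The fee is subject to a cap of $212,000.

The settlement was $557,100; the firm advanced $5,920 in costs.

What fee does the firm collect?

$167,164.50

Fee base is the gross recovery, $557,100; costs are reimbursed separately.
First $111,000 at 37.5% = $41,625.00
Next $217,000 at 31.5% = $68,355.00
Next $208,500 at 25.5% = $53,167.50
Remaining $20,600 at 19.5% = $4,017.00
Fee: $41,625.00 + $68,355.00 + $53,167.50 + $4,017.00 = $167,164.50
$167,164.50 is under the $212,000 cap.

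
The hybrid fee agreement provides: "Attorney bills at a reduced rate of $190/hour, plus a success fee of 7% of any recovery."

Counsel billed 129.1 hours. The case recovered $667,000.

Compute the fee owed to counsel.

Hourly: 129.1 × $190 = $24,529.00
Success fee: 7% of $667,000 = $46,690.00
Total: $24,529.00 + $46,690.00 = $71,219.00

$71,219.00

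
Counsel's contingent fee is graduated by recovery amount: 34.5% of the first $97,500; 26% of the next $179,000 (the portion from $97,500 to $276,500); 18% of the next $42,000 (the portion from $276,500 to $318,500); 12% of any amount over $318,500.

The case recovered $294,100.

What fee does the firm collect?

First $97,500 at 34.5% = $33,637.50
Next $179,000 at 26% = $46,540.00
Remaining $17,600 at 18% = $3,168.00
Fee: $33,637.50 + $46,540.00 + $3,168.00 = $83,345.50

$83,345.50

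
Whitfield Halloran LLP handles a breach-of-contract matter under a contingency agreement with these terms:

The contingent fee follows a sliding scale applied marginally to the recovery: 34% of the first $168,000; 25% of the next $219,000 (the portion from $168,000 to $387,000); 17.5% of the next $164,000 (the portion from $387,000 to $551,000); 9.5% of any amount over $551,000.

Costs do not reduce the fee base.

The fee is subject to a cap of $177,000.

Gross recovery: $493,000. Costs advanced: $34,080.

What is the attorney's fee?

$130,420.00

Fee base is the gross recovery, $493,000; costs are reimbursed separately.
First $168,000 at 34% = $57,120.00
Next $219,000 at 25% = $54,750.00
Remaining $106,000 at 17.5% = $18,550.00
Fee: $57,120.00 + $54,750.00 + $18,550.00 = $130,420.00
$130,420.00 is under the $177,000 cap.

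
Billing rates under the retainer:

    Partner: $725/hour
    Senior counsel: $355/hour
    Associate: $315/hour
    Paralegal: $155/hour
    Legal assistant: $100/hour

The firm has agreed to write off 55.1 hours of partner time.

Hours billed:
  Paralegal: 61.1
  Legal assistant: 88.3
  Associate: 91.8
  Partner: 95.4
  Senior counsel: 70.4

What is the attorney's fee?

Partner: 95.4 × $725 = $69,165.00
Senior counsel: 70.4 × $355 = $24,992.00
Associate: 91.8 × $315 = $28,917.00
Paralegal: 61.1 × $155 = $9,470.50
Legal assistant: 88.3 × $100 = $8,830.00
Subtotal: $141,374.50
Write-off: 55.1 × $725 = $39,947.50
Total: $141,374.50 − $39,947.50 = $101,427.00

$101,427.00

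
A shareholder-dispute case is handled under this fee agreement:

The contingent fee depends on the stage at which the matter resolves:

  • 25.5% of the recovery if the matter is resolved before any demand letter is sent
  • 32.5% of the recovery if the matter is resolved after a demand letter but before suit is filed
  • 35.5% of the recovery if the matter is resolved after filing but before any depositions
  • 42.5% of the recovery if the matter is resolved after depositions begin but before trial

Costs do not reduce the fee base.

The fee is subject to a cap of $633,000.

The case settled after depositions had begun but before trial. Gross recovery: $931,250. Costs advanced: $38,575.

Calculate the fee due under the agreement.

Fee base is the gross recovery, $931,250; costs are reimbursed separately.
The matter settled after depositions had begun but before trial, so the 42.5% rate applies.
$931,250 × 42.5% = $395,781.25
$395,781.25 is under the $633,000 cap.

$395,781.25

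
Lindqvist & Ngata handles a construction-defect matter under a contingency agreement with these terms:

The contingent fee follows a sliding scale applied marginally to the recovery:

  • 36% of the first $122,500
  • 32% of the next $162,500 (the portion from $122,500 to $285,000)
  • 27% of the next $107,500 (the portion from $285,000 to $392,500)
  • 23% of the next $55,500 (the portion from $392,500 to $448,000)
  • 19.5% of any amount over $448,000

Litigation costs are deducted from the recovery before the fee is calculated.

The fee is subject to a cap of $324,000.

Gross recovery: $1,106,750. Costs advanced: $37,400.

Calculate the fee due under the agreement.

$259,053.25

Fee base (net of costs): $1,106,750 − $37,400 = $1,069,350
First $122,500 at 36% = $44,100.00
Next $162,500 at 32% = $52,000.00
Next $107,500 at 27% = $29,025.00
Next $55,500 at 23% = $12,765.00
Remaining $621,350 at 19.5% = $121,163.25
Fee: $44,100.00 + $52,000.00 + $29,025.00 + $12,765.00 + $121,163.25 = $259,053.25
$259,053.25 is under the $324,000 cap.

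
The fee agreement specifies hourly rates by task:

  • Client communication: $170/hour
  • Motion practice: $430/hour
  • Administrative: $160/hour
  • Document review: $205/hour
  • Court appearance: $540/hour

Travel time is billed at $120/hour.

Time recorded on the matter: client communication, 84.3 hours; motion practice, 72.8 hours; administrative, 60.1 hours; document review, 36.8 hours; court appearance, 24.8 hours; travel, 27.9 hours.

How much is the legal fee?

Client communication: 84.3 × $170 = $14,331.00
Motion practice: 72.8 × $430 = $31,304.00
Administrative: 60.1 × $160 = $9,616.00
Document review: 36.8 × $205 = $7,544.00
Court appearance: 24.8 × $540 = $13,392.00
Subtotal: $14,331.00 + $31,304.00 + $9,616.00 + $7,544.00 + $13,392.00 = $76,187.00
Travel: 27.9 × $120 = $3,348.00
Total: $76,187.00 + $3,348.00 = $79,535.00

$79,535.00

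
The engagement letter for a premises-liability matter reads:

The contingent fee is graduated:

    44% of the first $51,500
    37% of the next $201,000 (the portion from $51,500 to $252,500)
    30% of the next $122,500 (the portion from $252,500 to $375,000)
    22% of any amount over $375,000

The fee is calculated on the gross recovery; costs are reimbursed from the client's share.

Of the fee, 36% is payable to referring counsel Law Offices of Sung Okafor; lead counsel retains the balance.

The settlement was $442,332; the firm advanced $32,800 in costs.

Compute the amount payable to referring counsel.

Fee base is the gross recovery, $442,332; costs are reimbursed separately.
First $51,500 at 44% = $22,660.00
Next $201,000 at 37% = $74,370.00
Next $122,500 at 30% = $36,750.00
Remaining $67,332 at 22% = $14,813.04
Fee: $22,660.00 + $74,370.00 + $36,750.00 + $14,813.04 = $148,593.04
Referral share: 36% of $148,593.04 = $53,493.49; lead counsel retains $148,593.04 − $53,493.49 = $95,099.55.

$53,493.49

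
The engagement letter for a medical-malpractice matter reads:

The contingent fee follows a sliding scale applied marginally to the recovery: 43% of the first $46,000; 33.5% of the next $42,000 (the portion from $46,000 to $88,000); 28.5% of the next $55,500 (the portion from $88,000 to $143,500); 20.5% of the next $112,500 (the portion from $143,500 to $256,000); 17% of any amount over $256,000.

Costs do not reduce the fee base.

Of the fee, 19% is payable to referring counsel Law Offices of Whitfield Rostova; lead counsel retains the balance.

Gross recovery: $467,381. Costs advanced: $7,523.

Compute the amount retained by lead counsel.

$88,018.46

Fee base is the gross recovery, $467,381; costs are reimbursed separately.
First $46,000 at 43% = $19,780.00
Next $42,000 at 33.5% = $14,070.00
Next $55,500 at 28.5% = $15,817.50
Next $112,500 at 20.5% = $23,062.50
Remaining $211,381 at 17% = $35,934.77
Fee: $19,780.00 + $14,070.00 + $15,817.50 + $23,062.50 + $35,934.77 = $108,664.77
Referral share: 19% of $108,664.77 = $20,646.31; lead counsel retains $108,664.77 − $20,646.31 = $88,018.46.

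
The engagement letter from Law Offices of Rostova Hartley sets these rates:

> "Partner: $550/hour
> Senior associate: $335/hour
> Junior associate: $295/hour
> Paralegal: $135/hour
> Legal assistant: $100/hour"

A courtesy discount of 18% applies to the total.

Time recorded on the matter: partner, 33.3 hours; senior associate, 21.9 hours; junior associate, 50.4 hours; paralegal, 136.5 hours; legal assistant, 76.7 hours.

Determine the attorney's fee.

$54,625.94

Partner: 33.3 × $550 = $18,315.00
Senior associate: 21.9 × $335 = $7,336.50
Junior associate: 50.4 × $295 = $14,868.00
Paralegal: 136.5 × $135 = $18,427.50
Legal assistant: 76.7 × $100 = $7,670.00
Subtotal: $66,617.00
Less 18% discount: −$11,991.06
Total: $66,617.00 − $11,991.06 = $54,625.94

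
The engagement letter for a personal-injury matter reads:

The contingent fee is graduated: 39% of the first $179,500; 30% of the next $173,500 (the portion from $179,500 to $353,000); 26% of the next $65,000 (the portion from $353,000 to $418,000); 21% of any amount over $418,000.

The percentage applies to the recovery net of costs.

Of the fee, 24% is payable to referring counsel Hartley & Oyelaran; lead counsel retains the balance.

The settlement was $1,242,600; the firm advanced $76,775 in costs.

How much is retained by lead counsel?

Fee base (net of costs): $1,242,600 − $76,775 = $1,165,825
First $179,500 at 39% = $70,005.00
Next $173,500 at 30% = $52,050.00
Next $65,000 at 26% = $16,900.00
Remaining $747,825 at 21% = $157,043.25
Fee: $70,005.00 + $52,050.00 + $16,900.00 + $157,043.25 = $295,998.25
Referral share: 24% of $295,998.25 = $71,039.58; lead counsel retains $295,998.25 − $71,039.58 = $224,958.67.

$224,958.67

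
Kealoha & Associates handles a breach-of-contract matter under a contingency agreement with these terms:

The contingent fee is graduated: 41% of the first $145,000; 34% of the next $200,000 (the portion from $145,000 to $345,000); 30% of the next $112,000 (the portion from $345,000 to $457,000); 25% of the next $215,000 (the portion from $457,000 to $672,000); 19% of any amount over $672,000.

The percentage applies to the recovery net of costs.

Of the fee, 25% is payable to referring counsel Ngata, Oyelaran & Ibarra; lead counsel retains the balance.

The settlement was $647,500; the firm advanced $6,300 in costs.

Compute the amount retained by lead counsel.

$155,325.00

Fee base (net of costs): $647,500 − $6,300 = $641,200
First $145,000 at 41% = $59,450.00
Next $200,000 at 34% = $68,000.00
Next $112,000 at 30% = $33,600.00
Remaining $184,200 at 25% = $46,050.00
Fee: $59,450.00 + $68,000.00 + $33,600.00 + $46,050.00 = $207,100.00
Referral share: 25% of $207,100.00 = $51,775.00; lead counsel retains $207,100.00 − $51,775.00 = $155,325.00.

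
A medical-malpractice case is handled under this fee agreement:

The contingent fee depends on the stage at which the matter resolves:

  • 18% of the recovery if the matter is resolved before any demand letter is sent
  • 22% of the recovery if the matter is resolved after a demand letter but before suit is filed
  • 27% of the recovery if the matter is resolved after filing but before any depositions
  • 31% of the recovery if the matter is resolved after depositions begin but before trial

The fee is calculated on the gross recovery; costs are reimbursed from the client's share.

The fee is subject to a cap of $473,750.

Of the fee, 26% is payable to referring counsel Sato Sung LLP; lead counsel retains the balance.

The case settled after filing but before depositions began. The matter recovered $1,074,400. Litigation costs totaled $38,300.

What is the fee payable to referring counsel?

Fee base is the gross recovery, $1,074,400; costs are reimbursed separately.
The matter settled after filing but before depositions began, so the 27% rate applies.
$1,074,400 × 27% = $290,088.00
$290,088.00 is under the $473,750 cap.
Referral share: 26% of $290,088.00 = $75,422.88; lead counsel retains $290,088.00 − $75,422.88 = $214,665.12.

$75,422.88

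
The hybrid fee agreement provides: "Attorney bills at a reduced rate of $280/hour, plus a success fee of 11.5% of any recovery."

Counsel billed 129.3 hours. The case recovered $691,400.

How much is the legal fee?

$115,715.00

Hourly: 129.3 × $280 = $36,204.00
Success fee: 11.5% of $691,400 = $79,511.00
Total: $36,204.00 + $79,511.00 = $115,715.00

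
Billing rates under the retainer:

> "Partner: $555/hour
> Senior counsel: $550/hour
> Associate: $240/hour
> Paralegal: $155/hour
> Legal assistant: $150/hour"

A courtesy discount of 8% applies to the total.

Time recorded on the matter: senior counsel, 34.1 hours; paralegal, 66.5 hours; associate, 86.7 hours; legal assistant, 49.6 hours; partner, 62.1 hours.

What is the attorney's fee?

$84,433.92

Partner: 62.1 × $555 = $34,465.50
Senior counsel: 34.1 × $550 = $18,755.00
Associate: 86.7 × $240 = $20,808.00
Paralegal: 66.5 × $155 = $10,307.50
Legal assistant: 49.6 × $150 = $7,440.00
Subtotal: $91,776.00
Less 8% discount: −$7,342.08
Total: $91,776.00 − $7,342.08 = $84,433.92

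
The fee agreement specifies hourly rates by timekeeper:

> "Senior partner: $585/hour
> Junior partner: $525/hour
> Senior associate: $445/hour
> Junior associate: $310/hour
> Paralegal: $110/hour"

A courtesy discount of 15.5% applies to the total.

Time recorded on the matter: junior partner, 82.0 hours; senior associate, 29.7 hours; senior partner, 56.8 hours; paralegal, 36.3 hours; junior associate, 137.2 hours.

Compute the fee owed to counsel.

Senior partner: 56.8 × $585 = $33,228.00
Junior partner: 82.0 × $525 = $43,050.00
Senior associate: 29.7 × $445 = $13,216.50
Junior associate: 137.2 × $310 = $42,532.00
Paralegal: 36.3 × $110 = $3,993.00
Subtotal: $136,019.50
Less 15.5% discount: −$21,083.02
Total: $136,019.50 − $21,083.02 = $114,936.48

$114,936.48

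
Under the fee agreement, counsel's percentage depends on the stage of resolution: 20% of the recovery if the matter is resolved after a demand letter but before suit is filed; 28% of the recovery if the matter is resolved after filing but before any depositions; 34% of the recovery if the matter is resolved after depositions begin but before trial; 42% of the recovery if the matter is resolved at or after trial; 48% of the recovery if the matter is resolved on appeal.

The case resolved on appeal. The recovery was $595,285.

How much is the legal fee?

The matter resolved on appeal, so the 48% rate applies.
$595,285 × 48% = $285,736.80

$285,736.80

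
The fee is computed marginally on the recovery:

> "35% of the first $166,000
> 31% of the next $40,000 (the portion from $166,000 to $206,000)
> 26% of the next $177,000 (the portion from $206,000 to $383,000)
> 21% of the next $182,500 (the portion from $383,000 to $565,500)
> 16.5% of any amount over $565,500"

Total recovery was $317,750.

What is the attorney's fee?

First $166,000 at 35% = $58,100.00
Next $40,000 at 31% = $12,400.00
Remaining $111,750 at 26% = $29,055.00
Fee: $58,100.00 + $12,400.00 + $29,055.00 = $99,555.00

$99,555.00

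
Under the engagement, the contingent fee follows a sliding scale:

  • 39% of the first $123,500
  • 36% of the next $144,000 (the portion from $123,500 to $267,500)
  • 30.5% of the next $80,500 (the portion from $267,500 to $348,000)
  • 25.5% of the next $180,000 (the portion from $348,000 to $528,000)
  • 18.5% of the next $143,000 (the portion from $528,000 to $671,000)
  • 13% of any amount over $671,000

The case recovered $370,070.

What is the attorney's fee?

First $123,500 at 39% = $48,165.00
Next $144,000 at 36% = $51,840.00
Next $80,500 at 30.5% = $24,552.50
Remaining $22,070 at 25.5% = $5,627.85
Fee: $48,165.00 + $51,840.00 + $24,552.50 + $5,627.85 = $130,185.35

$130,185.35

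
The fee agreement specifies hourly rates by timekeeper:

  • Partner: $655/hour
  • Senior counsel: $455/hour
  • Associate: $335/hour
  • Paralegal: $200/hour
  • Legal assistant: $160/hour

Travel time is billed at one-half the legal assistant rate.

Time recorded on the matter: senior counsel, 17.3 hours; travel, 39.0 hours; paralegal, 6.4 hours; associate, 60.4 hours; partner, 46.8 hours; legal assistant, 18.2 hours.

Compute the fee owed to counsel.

$66,071.50

Partner: 46.8 × $655 = $30,654.00
Senior counsel: 17.3 × $455 = $7,871.50
Associate: 60.4 × $335 = $20,234.00
Paralegal: 6.4 × $200 = $1,280.00
Legal assistant: 18.2 × $160 = $2,912.00
Subtotal: $30,654.00 + $7,871.50 + $20,234.00 + $1,280.00 + $2,912.00 = $62,951.50
Travel: 39.0 × ($160 ÷ 2) = 39.0 × $80.00 = $3,120.00
Total: $62,951.50 + $3,120.00 = $66,071.50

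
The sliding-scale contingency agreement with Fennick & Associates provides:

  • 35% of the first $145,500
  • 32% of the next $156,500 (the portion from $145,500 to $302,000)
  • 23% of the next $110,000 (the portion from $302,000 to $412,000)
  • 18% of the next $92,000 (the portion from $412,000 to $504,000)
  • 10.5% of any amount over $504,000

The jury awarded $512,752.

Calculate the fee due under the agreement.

$143,783.96

First $145,500 at 35% = $50,925.00
Next $156,500 at 32% = $50,080.00
Next $110,000 at 23% = $25,300.00
Next $92,000 at 18% = $16,560.00
Remaining $8,752 at 10.5% = $918.96
Fee: $50,925.00 + $50,080.00 + $25,300.00 + $16,560.00 + $918.96 = $143,783.96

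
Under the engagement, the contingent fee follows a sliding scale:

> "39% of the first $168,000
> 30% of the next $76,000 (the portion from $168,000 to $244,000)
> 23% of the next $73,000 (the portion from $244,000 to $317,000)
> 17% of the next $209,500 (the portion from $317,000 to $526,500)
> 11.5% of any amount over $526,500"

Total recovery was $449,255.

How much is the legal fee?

$127,593.35

First $168,000 at 39% = $65,520.00
Next $76,000 at 30% = $22,800.00
Next $73,000 at 23% = $16,790.00
Remaining $132,255 at 17% = $22,483.35
Fee: $65,520.00 + $22,800.00 + $16,790.00 + $22,483.35 = $127,593.35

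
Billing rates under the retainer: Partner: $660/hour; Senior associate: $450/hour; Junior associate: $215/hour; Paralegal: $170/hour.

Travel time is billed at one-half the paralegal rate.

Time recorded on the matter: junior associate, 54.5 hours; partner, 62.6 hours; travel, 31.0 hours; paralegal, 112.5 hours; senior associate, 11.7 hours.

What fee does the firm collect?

$80,058.50

Partner: 62.6 × $660 = $41,316.00
Senior associate: 11.7 × $450 = $5,265.00
Junior associate: 54.5 × $215 = $11,717.50
Paralegal: 112.5 × $170 = $19,125.00
Subtotal: $41,316.00 + $5,265.00 + $11,717.50 + $19,125.00 = $77,423.50
Travel: 31.0 × ($170 ÷ 2) = 31.0 × $85.00 = $2,635.00
Total: $77,423.50 + $2,635.00 = $80,058.50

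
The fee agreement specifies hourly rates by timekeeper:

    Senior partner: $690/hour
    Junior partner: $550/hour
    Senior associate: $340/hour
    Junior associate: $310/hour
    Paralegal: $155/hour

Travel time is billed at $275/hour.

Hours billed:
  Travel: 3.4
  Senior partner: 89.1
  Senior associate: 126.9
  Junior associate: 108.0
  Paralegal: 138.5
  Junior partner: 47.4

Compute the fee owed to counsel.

$186,577.50

Senior partner: 89.1 × $690 = $61,479.00
Junior partner: 47.4 × $550 = $26,070.00
Senior associate: 126.9 × $340 = $43,146.00
Junior associate: 108.0 × $310 = $33,480.00
Paralegal: 138.5 × $155 = $21,467.50
Subtotal: $61,479.00 + $26,070.00 + $43,146.00 + $33,480.00 + $21,467.50 = $185,642.50
Travel: 3.4 × $275 = $935.00
Total: $185,642.50 + $935.00 = $186,577.50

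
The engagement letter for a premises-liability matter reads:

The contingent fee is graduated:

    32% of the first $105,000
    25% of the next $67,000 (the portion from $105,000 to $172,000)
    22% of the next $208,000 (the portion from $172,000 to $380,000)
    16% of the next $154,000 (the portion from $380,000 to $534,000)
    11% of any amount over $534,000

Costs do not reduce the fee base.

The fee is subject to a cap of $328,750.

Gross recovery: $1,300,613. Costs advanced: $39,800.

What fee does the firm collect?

Fee base is the gross recovery, $1,300,613; costs are reimbursed separately.
First $105,000 at 32% = $33,600.00
Next $67,000 at 25% = $16,750.00
Next $208,000 at 22% = $45,760.00
Next $154,000 at 16% = $24,640.00
Remaining $766,613 at 11% = $84,327.43
Fee: $33,600.00 + $16,750.00 + $45,760.00 + $24,640.00 + $84,327.43 = $205,077.43
$205,077.43 is under the $328,750 cap.

$205,077.43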